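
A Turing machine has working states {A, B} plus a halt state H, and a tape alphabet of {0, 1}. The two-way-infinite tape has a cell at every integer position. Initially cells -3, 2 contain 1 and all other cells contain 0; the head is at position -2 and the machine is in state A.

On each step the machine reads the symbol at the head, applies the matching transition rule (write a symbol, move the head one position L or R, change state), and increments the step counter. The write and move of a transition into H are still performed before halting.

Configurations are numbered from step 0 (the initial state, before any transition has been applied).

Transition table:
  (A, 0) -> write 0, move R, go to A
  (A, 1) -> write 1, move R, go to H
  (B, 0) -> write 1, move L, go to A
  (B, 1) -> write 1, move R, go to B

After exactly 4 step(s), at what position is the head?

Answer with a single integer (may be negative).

Answer: 2

Derivation:
Step 1: in state A at pos -2, read 0 -> (A,0)->write 0,move R,goto A. Now: state=A, head=-1, tape[-4..3]=01000010 (head:    ^)
Step 2: in state A at pos -1, read 0 -> (A,0)->write 0,move R,goto A. Now: state=A, head=0, tape[-4..3]=01000010 (head:     ^)
Step 3: in state A at pos 0, read 0 -> (A,0)->write 0,move R,goto A. Now: state=A, head=1, tape[-4..3]=01000010 (head:      ^)
Step 4: in state A at pos 1, read 0 -> (A,0)->write 0,move R,goto A. Now: state=A, head=2, tape[-4..3]=01000010 (head:       ^)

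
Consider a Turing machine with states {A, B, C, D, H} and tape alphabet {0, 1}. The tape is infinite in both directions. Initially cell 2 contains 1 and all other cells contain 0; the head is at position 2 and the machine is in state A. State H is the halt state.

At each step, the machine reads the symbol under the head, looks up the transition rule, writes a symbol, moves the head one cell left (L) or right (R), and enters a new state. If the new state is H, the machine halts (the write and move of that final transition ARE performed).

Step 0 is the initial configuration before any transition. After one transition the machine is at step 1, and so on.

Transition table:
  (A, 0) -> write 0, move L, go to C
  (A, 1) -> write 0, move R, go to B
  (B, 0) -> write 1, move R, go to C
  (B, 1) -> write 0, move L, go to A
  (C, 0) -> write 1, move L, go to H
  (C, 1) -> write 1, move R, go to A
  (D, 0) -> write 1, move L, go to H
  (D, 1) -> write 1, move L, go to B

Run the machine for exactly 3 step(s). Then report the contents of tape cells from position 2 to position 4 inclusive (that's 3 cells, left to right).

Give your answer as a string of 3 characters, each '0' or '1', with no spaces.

Answer: 011

Derivation:
Step 1: in state A at pos 2, read 1 -> (A,1)->write 0,move R,goto B. Now: state=B, head=3, tape[1..4]=0000 (head:   ^)
Step 2: in state B at pos 3, read 0 -> (B,0)->write 1,move R,goto C. Now: state=C, head=4, tape[1..5]=00100 (head:    ^)
Step 3: in state C at pos 4, read 0 -> (C,0)->write 1,move L,goto H. Now: state=H, head=3, tape[1..5]=00110 (head:   ^)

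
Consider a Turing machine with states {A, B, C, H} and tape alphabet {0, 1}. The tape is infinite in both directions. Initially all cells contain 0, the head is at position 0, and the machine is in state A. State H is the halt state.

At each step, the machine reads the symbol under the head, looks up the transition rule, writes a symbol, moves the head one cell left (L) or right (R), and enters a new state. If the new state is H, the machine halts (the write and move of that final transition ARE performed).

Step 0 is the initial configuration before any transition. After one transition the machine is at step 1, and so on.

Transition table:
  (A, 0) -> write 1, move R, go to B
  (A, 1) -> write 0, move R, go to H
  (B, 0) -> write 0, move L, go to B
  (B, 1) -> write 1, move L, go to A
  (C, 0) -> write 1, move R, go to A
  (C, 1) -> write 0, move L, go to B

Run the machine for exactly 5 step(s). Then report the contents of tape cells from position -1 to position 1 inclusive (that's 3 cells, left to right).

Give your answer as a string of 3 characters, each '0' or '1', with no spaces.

Answer: 110

Derivation:
Step 1: in state A at pos 0, read 0 -> (A,0)->write 1,move R,goto B. Now: state=B, head=1, tape[-1..2]=0100 (head:   ^)
Step 2: in state B at pos 1, read 0 -> (B,0)->write 0,move L,goto B. Now: state=B, head=0, tape[-1..2]=0100 (head:  ^)
Step 3: in state B at pos 0, read 1 -> (B,1)->write 1,move L,goto A. Now: state=A, head=-1, tape[-2..2]=00100 (head:  ^)
Step 4: in state A at pos -1, read 0 -> (A,0)->write 1,move R,goto B. Now: state=B, head=0, tape[-2..2]=01100 (head:   ^)
Step 5: in state B at pos 0, read 1 -> (B,1)->write 1,move L,goto A. Now: state=A, head=-1, tape[-2..2]=01100 (head:  ^)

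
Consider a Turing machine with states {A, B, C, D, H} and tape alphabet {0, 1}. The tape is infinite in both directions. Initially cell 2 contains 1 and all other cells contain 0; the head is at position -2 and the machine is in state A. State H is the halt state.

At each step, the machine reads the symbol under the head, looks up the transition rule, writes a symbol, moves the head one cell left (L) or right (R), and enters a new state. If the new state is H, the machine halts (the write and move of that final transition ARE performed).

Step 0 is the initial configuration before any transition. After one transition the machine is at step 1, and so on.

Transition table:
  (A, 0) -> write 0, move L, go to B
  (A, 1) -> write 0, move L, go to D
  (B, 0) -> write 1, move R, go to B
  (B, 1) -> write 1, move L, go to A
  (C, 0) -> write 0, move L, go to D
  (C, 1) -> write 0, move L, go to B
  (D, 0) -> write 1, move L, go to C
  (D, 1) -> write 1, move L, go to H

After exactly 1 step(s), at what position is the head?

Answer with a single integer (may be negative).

Answer: -3

Derivation:
Step 1: in state A at pos -2, read 0 -> (A,0)->write 0,move L,goto B. Now: state=B, head=-3, tape[-4..3]=00000010 (head:  ^)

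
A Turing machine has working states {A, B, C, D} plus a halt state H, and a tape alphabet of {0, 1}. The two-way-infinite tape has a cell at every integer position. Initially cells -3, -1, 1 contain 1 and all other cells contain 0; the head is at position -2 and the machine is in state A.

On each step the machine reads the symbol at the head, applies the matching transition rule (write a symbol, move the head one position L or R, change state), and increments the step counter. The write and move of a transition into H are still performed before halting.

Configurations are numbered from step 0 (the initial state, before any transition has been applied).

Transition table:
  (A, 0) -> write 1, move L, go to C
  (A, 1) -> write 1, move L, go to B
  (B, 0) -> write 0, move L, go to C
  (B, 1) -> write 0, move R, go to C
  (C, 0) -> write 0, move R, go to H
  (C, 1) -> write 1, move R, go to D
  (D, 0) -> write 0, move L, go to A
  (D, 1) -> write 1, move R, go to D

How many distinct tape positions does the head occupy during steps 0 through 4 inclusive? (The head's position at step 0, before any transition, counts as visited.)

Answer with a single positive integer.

Answer: 4

Derivation:
Step 1: in state A at pos -2, read 0 -> (A,0)->write 1,move L,goto C. Now: state=C, head=-3, tape[-4..2]=0111010 (head:  ^)
Step 2: in state C at pos -3, read 1 -> (C,1)->write 1,move R,goto D. Now: state=D, head=-2, tape[-4..2]=0111010 (head:   ^)
Step 3: in state D at pos -2, read 1 -> (D,1)->write 1,move R,goto D. Now: state=D, head=-1, tape[-4..2]=0111010 (head:    ^)
Step 4: in state D at pos -1, read 1 -> (D,1)->write 1,move R,goto D. Now: state=D, head=0, tape[-4..2]=0111010 (head:     ^)
Head positions at steps 0..4: starting at -2, distinct positions visited = {-3, -2, -1, 0} -> 4 position(s)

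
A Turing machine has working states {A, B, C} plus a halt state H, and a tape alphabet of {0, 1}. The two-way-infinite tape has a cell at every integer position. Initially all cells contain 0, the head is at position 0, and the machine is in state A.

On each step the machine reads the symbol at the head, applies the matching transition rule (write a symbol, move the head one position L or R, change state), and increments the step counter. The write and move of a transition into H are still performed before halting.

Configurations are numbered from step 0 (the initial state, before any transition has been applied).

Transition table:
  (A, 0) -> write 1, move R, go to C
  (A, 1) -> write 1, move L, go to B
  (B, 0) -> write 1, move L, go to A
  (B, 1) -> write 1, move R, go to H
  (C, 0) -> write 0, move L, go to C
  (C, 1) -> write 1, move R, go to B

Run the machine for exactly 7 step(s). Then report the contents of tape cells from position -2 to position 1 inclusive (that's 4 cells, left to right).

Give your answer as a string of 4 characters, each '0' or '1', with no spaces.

Answer: 1111

Derivation:
Step 1: in state A at pos 0, read 0 -> (A,0)->write 1,move R,goto C. Now: state=C, head=1, tape[-1..2]=0100 (head:   ^)
Step 2: in state C at pos 1, read 0 -> (C,0)->write 0,move L,goto C. Now: state=C, head=0, tape[-1..2]=0100 (head:  ^)
Step 3: in state C at pos 0, read 1 -> (C,1)->write 1,move R,goto B. Now: state=B, head=1, tape[-1..2]=0100 (head:   ^)
Step 4: in state B at pos 1, read 0 -> (B,0)->write 1,move L,goto A. Now: state=A, head=0, tape[-1..2]=0110 (head:  ^)
Step 5: in state A at pos 0, read 1 -> (A,1)->write 1,move L,goto B. Now: state=B, head=-1, tape[-2..2]=00110 (head:  ^)
Step 6: in state B at pos -1, read 0 -> (B,0)->write 1,move L,goto A. Now: state=A, head=-2, tape[-3..2]=001110 (head:  ^)
Step 7: in state A at pos -2, read 0 -> (A,0)->write 1,move R,goto C. Now: state=C, head=-1, tape[-3..2]=011110 (head:   ^)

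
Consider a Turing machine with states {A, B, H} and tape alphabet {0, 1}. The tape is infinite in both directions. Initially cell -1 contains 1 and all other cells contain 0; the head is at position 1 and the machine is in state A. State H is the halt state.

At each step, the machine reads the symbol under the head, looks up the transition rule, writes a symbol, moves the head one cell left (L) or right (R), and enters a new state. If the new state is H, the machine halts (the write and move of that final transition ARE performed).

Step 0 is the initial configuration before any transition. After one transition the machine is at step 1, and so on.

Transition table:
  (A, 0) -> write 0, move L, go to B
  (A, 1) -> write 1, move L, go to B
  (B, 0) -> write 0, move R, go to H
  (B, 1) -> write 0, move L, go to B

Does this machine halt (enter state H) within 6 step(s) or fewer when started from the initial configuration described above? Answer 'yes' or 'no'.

Answer: yes

Derivation:
Step 1: in state A at pos 1, read 0 -> (A,0)->write 0,move L,goto B. Now: state=B, head=0, tape[-2..2]=01000 (head:   ^)
Step 2: in state B at pos 0, read 0 -> (B,0)->write 0,move R,goto H. Now: state=H, head=1, tape[-2..2]=01000 (head:    ^)
State H reached at step 2; 2 <= 6 -> yes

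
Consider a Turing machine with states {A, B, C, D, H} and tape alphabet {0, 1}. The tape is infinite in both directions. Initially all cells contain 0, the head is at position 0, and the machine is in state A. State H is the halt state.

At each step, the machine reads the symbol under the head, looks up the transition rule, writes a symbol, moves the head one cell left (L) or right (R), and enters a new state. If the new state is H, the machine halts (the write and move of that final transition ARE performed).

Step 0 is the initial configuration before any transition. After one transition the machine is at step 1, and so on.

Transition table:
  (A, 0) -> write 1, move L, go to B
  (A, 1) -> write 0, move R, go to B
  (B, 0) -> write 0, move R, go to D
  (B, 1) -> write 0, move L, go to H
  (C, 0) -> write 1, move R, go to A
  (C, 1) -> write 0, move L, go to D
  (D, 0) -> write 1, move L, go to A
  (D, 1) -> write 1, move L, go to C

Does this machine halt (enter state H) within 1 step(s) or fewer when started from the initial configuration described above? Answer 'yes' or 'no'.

Answer: no

Derivation:
Step 1: in state A at pos 0, read 0 -> (A,0)->write 1,move L,goto B. Now: state=B, head=-1, tape[-2..1]=0010 (head:  ^)
After 1 step(s): state = B (not H) -> not halted within 1 -> no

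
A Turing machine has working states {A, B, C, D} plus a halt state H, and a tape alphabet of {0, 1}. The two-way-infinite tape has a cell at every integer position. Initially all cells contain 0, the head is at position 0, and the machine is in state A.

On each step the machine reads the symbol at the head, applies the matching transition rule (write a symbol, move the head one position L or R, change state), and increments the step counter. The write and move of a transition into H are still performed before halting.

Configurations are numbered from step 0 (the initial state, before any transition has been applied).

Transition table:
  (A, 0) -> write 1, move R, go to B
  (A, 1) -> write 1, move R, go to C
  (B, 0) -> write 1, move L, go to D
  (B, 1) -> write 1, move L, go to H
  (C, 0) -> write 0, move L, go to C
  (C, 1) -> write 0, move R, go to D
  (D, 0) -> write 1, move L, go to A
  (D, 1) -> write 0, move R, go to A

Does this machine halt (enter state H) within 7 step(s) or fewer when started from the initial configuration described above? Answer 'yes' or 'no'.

Step 1: in state A at pos 0, read 0 -> (A,0)->write 1,move R,goto B. Now: state=B, head=1, tape[-1..2]=0100 (head:   ^)
Step 2: in state B at pos 1, read 0 -> (B,0)->write 1,move L,goto D. Now: state=D, head=0, tape[-1..2]=0110 (head:  ^)
Step 3: in state D at pos 0, read 1 -> (D,1)->write 0,move R,goto A. Now: state=A, head=1, tape[-1..2]=0010 (head:   ^)
Step 4: in state A at pos 1, read 1 -> (A,1)->write 1,move R,goto C. Now: state=C, head=2, tape[-1..3]=00100 (head:    ^)
Step 5: in state C at pos 2, read 0 -> (C,0)->write 0,move L,goto C. Now: state=C, head=1, tape[-1..3]=00100 (head:   ^)
Step 6: in state C at pos 1, read 1 -> (C,1)->write 0,move R,goto D. Now: state=D, head=2, tape[-1..3]=00000 (head:    ^)
Step 7: in state D at pos 2, read 0 -> (D,0)->write 1,move L,goto A. Now: state=A, head=1, tape[-1..3]=00010 (head:   ^)
After 7 step(s): state = A (not H) -> not halted within 7 -> no

Answer: no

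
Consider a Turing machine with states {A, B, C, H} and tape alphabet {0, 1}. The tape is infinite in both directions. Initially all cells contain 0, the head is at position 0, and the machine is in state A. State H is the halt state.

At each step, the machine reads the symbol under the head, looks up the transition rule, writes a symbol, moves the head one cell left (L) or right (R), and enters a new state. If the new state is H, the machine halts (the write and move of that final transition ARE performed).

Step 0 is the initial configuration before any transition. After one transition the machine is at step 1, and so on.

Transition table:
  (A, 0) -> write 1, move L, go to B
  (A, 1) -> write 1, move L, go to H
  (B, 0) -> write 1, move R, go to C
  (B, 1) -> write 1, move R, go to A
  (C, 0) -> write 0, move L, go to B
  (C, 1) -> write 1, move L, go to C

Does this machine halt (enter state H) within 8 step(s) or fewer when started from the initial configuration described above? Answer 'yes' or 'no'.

Step 1: in state A at pos 0, read 0 -> (A,0)->write 1,move L,goto B. Now: state=B, head=-1, tape[-2..1]=0010 (head:  ^)
Step 2: in state B at pos -1, read 0 -> (B,0)->write 1,move R,goto C. Now: state=C, head=0, tape[-2..1]=0110 (head:   ^)
Step 3: in state C at pos 0, read 1 -> (C,1)->write 1,move L,goto C. Now: state=C, head=-1, tape[-2..1]=0110 (head:  ^)
Step 4: in state C at pos -1, read 1 -> (C,1)->write 1,move L,goto C. Now: state=C, head=-2, tape[-3..1]=00110 (head:  ^)
Step 5: in state C at pos -2, read 0 -> (C,0)->write 0,move L,goto B. Now: state=B, head=-3, tape[-4..1]=000110 (head:  ^)
Step 6: in state B at pos -3, read 0 -> (B,0)->write 1,move R,goto C. Now: state=C, head=-2, tape[-4..1]=010110 (head:   ^)
Step 7: in state C at pos -2, read 0 -> (C,0)->write 0,move L,goto B. Now: state=B, head=-3, tape[-4..1]=010110 (head:  ^)
Step 8: in state B at pos -3, read 1 -> (B,1)->write 1,move R,goto A. Now: state=A, head=-2, tape[-4..1]=010110 (head:   ^)
After 8 step(s): state = A (not H) -> not halted within 8 -> no

Answer: no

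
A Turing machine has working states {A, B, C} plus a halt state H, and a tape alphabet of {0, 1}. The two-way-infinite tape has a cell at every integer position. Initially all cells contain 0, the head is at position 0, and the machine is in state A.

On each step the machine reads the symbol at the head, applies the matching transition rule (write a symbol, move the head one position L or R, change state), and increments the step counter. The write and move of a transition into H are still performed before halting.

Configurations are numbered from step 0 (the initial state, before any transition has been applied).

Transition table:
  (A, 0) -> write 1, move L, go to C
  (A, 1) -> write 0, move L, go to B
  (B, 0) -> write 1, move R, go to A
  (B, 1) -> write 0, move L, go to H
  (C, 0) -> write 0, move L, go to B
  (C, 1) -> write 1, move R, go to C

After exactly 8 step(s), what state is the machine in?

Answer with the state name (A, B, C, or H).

Step 1: in state A at pos 0, read 0 -> (A,0)->write 1,move L,goto C. Now: state=C, head=-1, tape[-2..1]=0010 (head:  ^)
Step 2: in state C at pos -1, read 0 -> (C,0)->write 0,move L,goto B. Now: state=B, head=-2, tape[-3..1]=00010 (head:  ^)
Step 3: in state B at pos -2, read 0 -> (B,0)->write 1,move R,goto A. Now: state=A, head=-1, tape[-3..1]=01010 (head:   ^)
Step 4: in state A at pos -1, read 0 -> (A,0)->write 1,move L,goto C. Now: state=C, head=-2, tape[-3..1]=01110 (head:  ^)
Step 5: in state C at pos -2, read 1 -> (C,1)->write 1,move R,goto C. Now: state=C, head=-1, tape[-3..1]=01110 (head:   ^)
Step 6: in state C at pos -1, read 1 -> (C,1)->write 1,move R,goto C. Now: state=C, head=0, tape[-3..1]=01110 (head:    ^)
Step 7: in state C at pos 0, read 1 -> (C,1)->write 1,move R,goto C. Now: state=C, head=1, tape[-3..2]=011100 (head:     ^)
Step 8: in state C at pos 1, read 0 -> (C,0)->write 0,move L,goto B. Now: state=B, head=0, tape[-3..2]=011100 (head:    ^)

Answer: B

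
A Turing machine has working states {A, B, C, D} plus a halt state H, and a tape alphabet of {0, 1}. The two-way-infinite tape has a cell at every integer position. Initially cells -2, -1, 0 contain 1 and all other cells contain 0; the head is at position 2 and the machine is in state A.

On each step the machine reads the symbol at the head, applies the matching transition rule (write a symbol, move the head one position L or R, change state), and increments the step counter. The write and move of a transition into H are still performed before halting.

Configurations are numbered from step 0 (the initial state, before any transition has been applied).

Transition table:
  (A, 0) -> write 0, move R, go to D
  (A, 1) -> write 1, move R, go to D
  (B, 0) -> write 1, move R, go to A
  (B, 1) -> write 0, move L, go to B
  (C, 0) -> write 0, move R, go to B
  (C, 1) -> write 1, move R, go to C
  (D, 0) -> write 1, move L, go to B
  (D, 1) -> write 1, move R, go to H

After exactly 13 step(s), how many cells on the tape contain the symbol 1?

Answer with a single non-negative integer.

Answer: 7

Derivation:
Step 1: in state A at pos 2, read 0 -> (A,0)->write 0,move R,goto D. Now: state=D, head=3, tape[-3..4]=01110000 (head:       ^)
Step 2: in state D at pos 3, read 0 -> (D,0)->write 1,move L,goto B. Now: state=B, head=2, tape[-3..4]=01110010 (head:      ^)
Step 3: in state B at pos 2, read 0 -> (B,0)->write 1,move R,goto A. Now: state=A, head=3, tape[-3..4]=01110110 (head:       ^)
Step 4: in state A at pos 3, read 1 -> (A,1)->write 1,move R,goto D. Now: state=D, head=4, tape[-3..5]=011101100 (head:        ^)
Step 5: in state D at pos 4, read 0 -> (D,0)->write 1,move L,goto B. Now: state=B, head=3, tape[-3..5]=011101110 (head:       ^)
Step 6: in state B at pos 3, read 1 -> (B,1)->write 0,move L,goto B. Now: state=B, head=2, tape[-3..5]=011101010 (head:      ^)
Step 7: in state B at pos 2, read 1 -> (B,1)->write 0,move L,goto B. Now: state=B, head=1, tape[-3..5]=011100010 (head:     ^)
Step 8: in state B at pos 1, read 0 -> (B,0)->write 1,move R,goto A. Now: state=A, head=2, tape[-3..5]=011110010 (head:      ^)
Step 9: in state A at pos 2, read 0 -> (A,0)->write 0,move R,goto D. Now: state=D, head=3, tape[-3..5]=011110010 (head:       ^)
Step 10: in state D at pos 3, read 0 -> (D,0)->write 1,move L,goto B. Now: state=B, head=2, tape[-3..5]=011110110 (head:      ^)
Step 11: in state B at pos 2, read 0 -> (B,0)->write 1,move R,goto A. Now: state=A, head=3, tape[-3..5]=011111110 (head:       ^)
Step 12: in state A at pos 3, read 1 -> (A,1)->write 1,move R,goto D. Now: state=D, head=4, tape[-3..5]=011111110 (head:        ^)
Step 13: in state D at pos 4, read 1 -> (D,1)->write 1,move R,goto H. Now: state=H, head=5, tape[-3..6]=0111111100 (head:         ^)
Cells containing 1 after step 13: {-2, -1, 0, 1, 2, 3, 4} -> 7 cell(s)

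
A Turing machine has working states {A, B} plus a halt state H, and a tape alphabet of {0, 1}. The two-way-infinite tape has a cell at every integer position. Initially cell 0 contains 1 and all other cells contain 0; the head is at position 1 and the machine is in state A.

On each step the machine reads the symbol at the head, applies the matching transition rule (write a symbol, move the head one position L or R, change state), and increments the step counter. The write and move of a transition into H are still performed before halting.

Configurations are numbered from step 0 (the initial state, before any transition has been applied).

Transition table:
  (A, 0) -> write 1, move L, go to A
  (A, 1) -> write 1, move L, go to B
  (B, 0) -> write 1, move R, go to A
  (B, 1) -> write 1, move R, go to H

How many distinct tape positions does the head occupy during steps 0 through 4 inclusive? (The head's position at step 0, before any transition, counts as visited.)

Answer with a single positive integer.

Step 1: in state A at pos 1, read 0 -> (A,0)->write 1,move L,goto A. Now: state=A, head=0, tape[-1..2]=0110 (head:  ^)
Step 2: in state A at pos 0, read 1 -> (A,1)->write 1,move L,goto B. Now: state=B, head=-1, tape[-2..2]=00110 (head:  ^)
Step 3: in state B at pos -1, read 0 -> (B,0)->write 1,move R,goto A. Now: state=A, head=0, tape[-2..2]=01110 (head:   ^)
Step 4: in state A at pos 0, read 1 -> (A,1)->write 1,move L,goto B. Now: state=B, head=-1, tape[-2..2]=01110 (head:  ^)
Head positions at steps 0..4: starting at 1, distinct positions visited = {-1, 0, 1} -> 3 position(s)

Answer: 3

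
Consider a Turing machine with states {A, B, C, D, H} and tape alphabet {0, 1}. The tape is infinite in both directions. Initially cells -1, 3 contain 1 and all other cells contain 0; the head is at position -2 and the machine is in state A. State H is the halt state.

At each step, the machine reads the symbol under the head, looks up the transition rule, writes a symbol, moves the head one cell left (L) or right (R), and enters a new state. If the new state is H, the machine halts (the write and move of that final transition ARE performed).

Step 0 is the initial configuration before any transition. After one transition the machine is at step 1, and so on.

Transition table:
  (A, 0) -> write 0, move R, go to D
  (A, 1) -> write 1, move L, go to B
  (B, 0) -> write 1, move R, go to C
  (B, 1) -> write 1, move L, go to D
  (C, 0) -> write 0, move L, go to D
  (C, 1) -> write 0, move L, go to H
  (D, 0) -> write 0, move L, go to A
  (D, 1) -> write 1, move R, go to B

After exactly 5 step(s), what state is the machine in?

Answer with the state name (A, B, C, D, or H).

Step 1: in state A at pos -2, read 0 -> (A,0)->write 0,move R,goto D. Now: state=D, head=-1, tape[-3..4]=00100010 (head:   ^)
Step 2: in state D at pos -1, read 1 -> (D,1)->write 1,move R,goto B. Now: state=B, head=0, tape[-3..4]=00100010 (head:    ^)
Step 3: in state B at pos 0, read 0 -> (B,0)->write 1,move R,goto C. Now: state=C, head=1, tape[-3..4]=00110010 (head:     ^)
Step 4: in state C at pos 1, read 0 -> (C,0)->write 0,move L,goto D. Now: state=D, head=0, tape[-3..4]=00110010 (head:    ^)
Step 5: in state D at pos 0, read 1 -> (D,1)->write 1,move R,goto B. Now: state=B, head=1, tape[-3..4]=00110010 (head:     ^)

Answer: B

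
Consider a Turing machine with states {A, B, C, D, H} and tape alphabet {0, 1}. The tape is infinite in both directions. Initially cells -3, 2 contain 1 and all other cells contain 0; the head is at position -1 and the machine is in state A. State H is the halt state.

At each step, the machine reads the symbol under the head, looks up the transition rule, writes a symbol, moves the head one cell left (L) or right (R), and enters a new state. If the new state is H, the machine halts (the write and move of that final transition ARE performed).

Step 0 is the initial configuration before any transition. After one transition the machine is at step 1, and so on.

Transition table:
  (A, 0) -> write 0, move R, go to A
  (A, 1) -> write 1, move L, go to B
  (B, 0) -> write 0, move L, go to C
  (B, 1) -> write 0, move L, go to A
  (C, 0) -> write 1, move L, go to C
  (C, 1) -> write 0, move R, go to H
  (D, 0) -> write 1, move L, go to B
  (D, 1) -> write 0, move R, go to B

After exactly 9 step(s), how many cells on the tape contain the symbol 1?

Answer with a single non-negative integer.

Step 1: in state A at pos -1, read 0 -> (A,0)->write 0,move R,goto A. Now: state=A, head=0, tape[-4..3]=01000010 (head:     ^)
Step 2: in state A at pos 0, read 0 -> (A,0)->write 0,move R,goto A. Now: state=A, head=1, tape[-4..3]=01000010 (head:      ^)
Step 3: in state A at pos 1, read 0 -> (A,0)->write 0,move R,goto A. Now: state=A, head=2, tape[-4..3]=01000010 (head:       ^)
Step 4: in state A at pos 2, read 1 -> (A,1)->write 1,move L,goto B. Now: state=B, head=1, tape[-4..3]=01000010 (head:      ^)
Step 5: in state B at pos 1, read 0 -> (B,0)->write 0,move L,goto C. Now: state=C, head=0, tape[-4..3]=01000010 (head:     ^)
Step 6: in state C at pos 0, read 0 -> (C,0)->write 1,move L,goto C. Now: state=C, head=-1, tape[-4..3]=01001010 (head:    ^)
Step 7: in state C at pos -1, read 0 -> (C,0)->write 1,move L,goto C. Now: state=C, head=-2, tape[-4..3]=01011010 (head:   ^)
Step 8: in state C at pos -2, read 0 -> (C,0)->write 1,move L,goto C. Now: state=C, head=-3, tape[-4..3]=01111010 (head:  ^)
Step 9: in state C at pos -3, read 1 -> (C,1)->write 0,move R,goto H. Now: state=H, head=-2, tape[-4..3]=00111010 (head:   ^)
Cells containing 1 after step 9: {-2, -1, 0, 2} -> 4 cell(s)

Answer: 4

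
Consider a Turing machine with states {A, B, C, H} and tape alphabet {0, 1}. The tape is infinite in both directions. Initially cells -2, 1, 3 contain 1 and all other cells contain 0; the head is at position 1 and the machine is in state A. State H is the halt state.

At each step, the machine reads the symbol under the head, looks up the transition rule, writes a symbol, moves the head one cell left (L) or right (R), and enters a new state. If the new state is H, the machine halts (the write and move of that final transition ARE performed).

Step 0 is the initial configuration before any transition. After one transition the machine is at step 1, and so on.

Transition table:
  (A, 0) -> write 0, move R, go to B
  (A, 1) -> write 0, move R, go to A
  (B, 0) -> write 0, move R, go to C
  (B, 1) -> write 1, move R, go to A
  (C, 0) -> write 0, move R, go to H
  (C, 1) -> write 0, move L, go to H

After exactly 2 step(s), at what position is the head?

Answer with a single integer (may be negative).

Answer: 3

Derivation:
Step 1: in state A at pos 1, read 1 -> (A,1)->write 0,move R,goto A. Now: state=A, head=2, tape[-3..4]=01000010 (head:      ^)
Step 2: in state A at pos 2, read 0 -> (A,0)->write 0,move R,goto B. Now: state=B, head=3, tape[-3..4]=01000010 (head:       ^)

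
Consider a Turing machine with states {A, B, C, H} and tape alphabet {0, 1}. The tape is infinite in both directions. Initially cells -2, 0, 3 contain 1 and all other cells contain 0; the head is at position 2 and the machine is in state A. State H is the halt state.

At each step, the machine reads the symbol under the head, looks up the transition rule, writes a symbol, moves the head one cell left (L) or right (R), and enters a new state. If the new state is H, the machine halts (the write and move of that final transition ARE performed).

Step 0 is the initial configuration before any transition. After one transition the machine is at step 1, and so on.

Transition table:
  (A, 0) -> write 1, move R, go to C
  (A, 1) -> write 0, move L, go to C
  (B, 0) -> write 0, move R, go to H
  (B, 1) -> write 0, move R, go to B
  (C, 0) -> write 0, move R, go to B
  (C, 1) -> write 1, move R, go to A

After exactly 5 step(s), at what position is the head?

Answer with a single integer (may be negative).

Step 1: in state A at pos 2, read 0 -> (A,0)->write 1,move R,goto C. Now: state=C, head=3, tape[-3..4]=01010110 (head:       ^)
Step 2: in state C at pos 3, read 1 -> (C,1)->write 1,move R,goto A. Now: state=A, head=4, tape[-3..5]=010101100 (head:        ^)
Step 3: in state A at pos 4, read 0 -> (A,0)->write 1,move R,goto C. Now: state=C, head=5, tape[-3..6]=0101011100 (head:         ^)
Step 4: in state C at pos 5, read 0 -> (C,0)->write 0,move R,goto B. Now: state=B, head=6, tape[-3..7]=01010111000 (head:          ^)
Step 5: in state B at pos 6, read 0 -> (B,0)->write 0,move R,goto H. Now: state=H, head=7, tape[-3..8]=010101110000 (head:           ^)

Answer: 7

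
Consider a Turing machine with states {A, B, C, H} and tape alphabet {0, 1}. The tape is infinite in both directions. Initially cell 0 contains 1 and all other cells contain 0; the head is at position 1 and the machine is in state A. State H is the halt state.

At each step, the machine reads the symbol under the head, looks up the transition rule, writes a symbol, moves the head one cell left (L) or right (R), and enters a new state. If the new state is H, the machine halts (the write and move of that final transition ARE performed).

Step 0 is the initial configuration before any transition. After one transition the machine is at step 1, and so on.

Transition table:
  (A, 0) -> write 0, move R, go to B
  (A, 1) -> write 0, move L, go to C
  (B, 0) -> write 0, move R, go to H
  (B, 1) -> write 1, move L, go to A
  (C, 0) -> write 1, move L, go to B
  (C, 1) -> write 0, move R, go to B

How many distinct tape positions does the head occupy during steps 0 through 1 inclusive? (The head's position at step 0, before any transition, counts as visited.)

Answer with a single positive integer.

Step 1: in state A at pos 1, read 0 -> (A,0)->write 0,move R,goto B. Now: state=B, head=2, tape[-1..3]=01000 (head:    ^)
Head positions at steps 0..1: starting at 1, distinct positions visited = {1, 2} -> 2 position(s)

Answer: 2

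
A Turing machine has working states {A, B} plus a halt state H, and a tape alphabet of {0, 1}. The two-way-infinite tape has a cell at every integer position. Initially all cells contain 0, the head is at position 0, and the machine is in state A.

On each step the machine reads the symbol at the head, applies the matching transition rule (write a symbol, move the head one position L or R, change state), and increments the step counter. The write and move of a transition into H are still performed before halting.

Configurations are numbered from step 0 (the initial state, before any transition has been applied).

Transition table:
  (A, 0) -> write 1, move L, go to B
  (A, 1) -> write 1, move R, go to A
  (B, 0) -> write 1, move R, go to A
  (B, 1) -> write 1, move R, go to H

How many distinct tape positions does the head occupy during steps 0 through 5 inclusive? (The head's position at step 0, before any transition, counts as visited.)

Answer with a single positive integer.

Answer: 3

Derivation:
Step 1: in state A at pos 0, read 0 -> (A,0)->write 1,move L,goto B. Now: state=B, head=-1, tape[-2..1]=0010 (head:  ^)
Step 2: in state B at pos -1, read 0 -> (B,0)->write 1,move R,goto A. Now: state=A, head=0, tape[-2..1]=0110 (head:   ^)
Step 3: in state A at pos 0, read 1 -> (A,1)->write 1,move R,goto A. Now: state=A, head=1, tape[-2..2]=01100 (head:    ^)
Step 4: in state A at pos 1, read 0 -> (A,0)->write 1,move L,goto B. Now: state=B, head=0, tape[-2..2]=01110 (head:   ^)
Step 5: in state B at pos 0, read 1 -> (B,1)->write 1,move R,goto H. Now: state=H, head=1, tape[-2..2]=01110 (head:    ^)
Head positions at steps 0..5: starting at 0, distinct positions visited = {-1, 0, 1} -> 3 position(s)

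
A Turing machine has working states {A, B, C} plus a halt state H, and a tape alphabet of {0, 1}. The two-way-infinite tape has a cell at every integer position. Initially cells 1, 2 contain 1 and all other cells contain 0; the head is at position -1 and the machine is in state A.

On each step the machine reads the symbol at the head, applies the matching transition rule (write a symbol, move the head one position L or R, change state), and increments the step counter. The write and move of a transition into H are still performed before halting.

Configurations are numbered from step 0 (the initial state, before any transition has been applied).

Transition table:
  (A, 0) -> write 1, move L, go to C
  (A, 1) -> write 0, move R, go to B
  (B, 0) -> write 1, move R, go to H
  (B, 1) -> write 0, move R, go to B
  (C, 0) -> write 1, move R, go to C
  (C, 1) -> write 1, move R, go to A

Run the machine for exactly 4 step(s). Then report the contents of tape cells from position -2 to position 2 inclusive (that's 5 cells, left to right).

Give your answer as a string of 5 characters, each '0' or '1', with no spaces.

Answer: 11111

Derivation:
Step 1: in state A at pos -1, read 0 -> (A,0)->write 1,move L,goto C. Now: state=C, head=-2, tape[-3..3]=0010110 (head:  ^)
Step 2: in state C at pos -2, read 0 -> (C,0)->write 1,move R,goto C. Now: state=C, head=-1, tape[-3..3]=0110110 (head:   ^)
Step 3: in state C at pos -1, read 1 -> (C,1)->write 1,move R,goto A. Now: state=A, head=0, tape[-3..3]=0110110 (head:    ^)
Step 4: in state A at pos 0, read 0 -> (A,0)->write 1,move L,goto C. Now: state=C, head=-1, tape[-3..3]=0111110 (head:   ^)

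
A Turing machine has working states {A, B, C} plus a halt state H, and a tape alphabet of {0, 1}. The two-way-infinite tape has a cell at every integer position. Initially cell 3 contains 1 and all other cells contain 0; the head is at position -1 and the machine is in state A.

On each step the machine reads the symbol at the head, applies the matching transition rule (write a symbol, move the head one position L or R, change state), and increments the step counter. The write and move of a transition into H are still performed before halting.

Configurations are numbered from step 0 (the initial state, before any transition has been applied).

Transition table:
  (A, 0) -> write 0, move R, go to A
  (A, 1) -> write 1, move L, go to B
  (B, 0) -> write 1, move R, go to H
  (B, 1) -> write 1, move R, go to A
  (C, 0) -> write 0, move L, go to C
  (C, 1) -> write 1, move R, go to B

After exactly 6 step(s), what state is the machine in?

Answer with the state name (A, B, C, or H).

Answer: H

Derivation:
Step 1: in state A at pos -1, read 0 -> (A,0)->write 0,move R,goto A. Now: state=A, head=0, tape[-2..4]=0000010 (head:   ^)
Step 2: in state A at pos 0, read 0 -> (A,0)->write 0,move R,goto A. Now: state=A, head=1, tape[-2..4]=0000010 (head:    ^)
Step 3: in state A at pos 1, read 0 -> (A,0)->write 0,move R,goto A. Now: state=A, head=2, tape[-2..4]=0000010 (head:     ^)
Step 4: in state A at pos 2, read 0 -> (A,0)->write 0,move R,goto A. Now: state=A, head=3, tape[-2..4]=0000010 (head:      ^)
Step 5: in state A at pos 3, read 1 -> (A,1)->write 1,move L,goto B. Now: state=B, head=2, tape[-2..4]=0000010 (head:     ^)
Step 6: in state B at pos 2, read 0 -> (B,0)->write 1,move R,goto H. Now: state=H, head=3, tape[-2..4]=0000110 (head:      ^)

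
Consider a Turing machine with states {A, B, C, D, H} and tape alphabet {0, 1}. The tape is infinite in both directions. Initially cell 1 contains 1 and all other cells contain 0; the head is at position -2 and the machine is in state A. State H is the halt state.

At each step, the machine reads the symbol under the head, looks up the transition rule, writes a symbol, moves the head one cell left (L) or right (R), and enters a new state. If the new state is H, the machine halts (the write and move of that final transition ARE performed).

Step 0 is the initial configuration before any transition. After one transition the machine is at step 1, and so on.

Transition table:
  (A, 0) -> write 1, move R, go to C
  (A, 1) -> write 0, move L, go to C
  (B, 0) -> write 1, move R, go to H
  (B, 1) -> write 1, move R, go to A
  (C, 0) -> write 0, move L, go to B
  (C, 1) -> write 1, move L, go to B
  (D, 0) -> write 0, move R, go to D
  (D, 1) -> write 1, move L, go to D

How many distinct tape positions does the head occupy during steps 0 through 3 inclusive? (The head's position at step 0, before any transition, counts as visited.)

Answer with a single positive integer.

Answer: 2

Derivation:
Step 1: in state A at pos -2, read 0 -> (A,0)->write 1,move R,goto C. Now: state=C, head=-1, tape[-3..2]=010010 (head:   ^)
Step 2: in state C at pos -1, read 0 -> (C,0)->write 0,move L,goto B. Now: state=B, head=-2, tape[-3..2]=010010 (head:  ^)
Step 3: in state B at pos -2, read 1 -> (B,1)->write 1,move R,goto A. Now: state=A, head=-1, tape[-3..2]=010010 (head:   ^)
Head positions at steps 0..3: starting at -2, distinct positions visited = {-2, -1} -> 2 position(s)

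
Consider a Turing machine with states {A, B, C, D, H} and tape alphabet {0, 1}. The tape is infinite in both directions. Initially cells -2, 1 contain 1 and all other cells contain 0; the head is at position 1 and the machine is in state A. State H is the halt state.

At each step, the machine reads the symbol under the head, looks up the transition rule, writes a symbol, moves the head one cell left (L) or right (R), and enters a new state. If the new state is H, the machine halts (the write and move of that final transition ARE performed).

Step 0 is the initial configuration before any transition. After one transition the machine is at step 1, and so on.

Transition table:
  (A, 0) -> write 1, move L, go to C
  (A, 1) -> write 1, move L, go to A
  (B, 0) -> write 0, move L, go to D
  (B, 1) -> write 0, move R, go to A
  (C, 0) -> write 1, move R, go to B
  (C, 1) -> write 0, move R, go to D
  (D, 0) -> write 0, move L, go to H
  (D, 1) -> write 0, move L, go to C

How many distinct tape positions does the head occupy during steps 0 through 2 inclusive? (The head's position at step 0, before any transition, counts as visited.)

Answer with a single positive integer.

Step 1: in state A at pos 1, read 1 -> (A,1)->write 1,move L,goto A. Now: state=A, head=0, tape[-3..2]=010010 (head:    ^)
Step 2: in state A at pos 0, read 0 -> (A,0)->write 1,move L,goto C. Now: state=C, head=-1, tape[-3..2]=010110 (head:   ^)
Head positions at steps 0..2: starting at 1, distinct positions visited = {-1, 0, 1} -> 3 position(s)

Answer: 3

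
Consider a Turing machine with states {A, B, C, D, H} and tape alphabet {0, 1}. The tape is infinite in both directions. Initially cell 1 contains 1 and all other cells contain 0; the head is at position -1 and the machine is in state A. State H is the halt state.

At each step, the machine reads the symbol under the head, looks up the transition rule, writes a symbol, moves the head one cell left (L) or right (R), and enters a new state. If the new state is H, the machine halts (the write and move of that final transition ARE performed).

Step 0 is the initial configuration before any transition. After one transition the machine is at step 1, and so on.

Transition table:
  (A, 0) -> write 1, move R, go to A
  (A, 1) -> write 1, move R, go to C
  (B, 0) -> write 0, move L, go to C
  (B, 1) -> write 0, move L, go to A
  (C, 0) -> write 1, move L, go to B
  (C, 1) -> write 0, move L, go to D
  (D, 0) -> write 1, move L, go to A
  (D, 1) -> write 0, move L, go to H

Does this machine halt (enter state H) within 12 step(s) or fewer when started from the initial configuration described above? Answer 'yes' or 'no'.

Step 1: in state A at pos -1, read 0 -> (A,0)->write 1,move R,goto A. Now: state=A, head=0, tape[-2..2]=01010 (head:   ^)
Step 2: in state A at pos 0, read 0 -> (A,0)->write 1,move R,goto A. Now: state=A, head=1, tape[-2..2]=01110 (head:    ^)
Step 3: in state A at pos 1, read 1 -> (A,1)->write 1,move R,goto C. Now: state=C, head=2, tape[-2..3]=011100 (head:     ^)
Step 4: in state C at pos 2, read 0 -> (C,0)->write 1,move L,goto B. Now: state=B, head=1, tape[-2..3]=011110 (head:    ^)
Step 5: in state B at pos 1, read 1 -> (B,1)->write 0,move L,goto A. Now: state=A, head=0, tape[-2..3]=011010 (head:   ^)
Step 6: in state A at pos 0, read 1 -> (A,1)->write 1,move R,goto C. Now: state=C, head=1, tape[-2..3]=011010 (head:    ^)
Step 7: in state C at pos 1, read 0 -> (C,0)->write 1,move L,goto B. Now: state=B, head=0, tape[-2..3]=011110 (head:   ^)
Step 8: in state B at pos 0, read 1 -> (B,1)->write 0,move L,goto A. Now: state=A, head=-1, tape[-2..3]=010110 (head:  ^)
Step 9: in state A at pos -1, read 1 -> (A,1)->write 1,move R,goto C. Now: state=C, head=0, tape[-2..3]=010110 (head:   ^)
Step 10: in state C at pos 0, read 0 -> (C,0)->write 1,move L,goto B. Now: state=B, head=-1, tape[-2..3]=011110 (head:  ^)
Step 11: in state B at pos -1, read 1 -> (B,1)->write 0,move L,goto A. Now: state=A, head=-2, tape[-3..3]=0001110 (head:  ^)
Step 12: in state A at pos -2, read 0 -> (A,0)->write 1,move R,goto A. Now: state=A, head=-1, tape[-3..3]=0101110 (head:   ^)
After 12 step(s): state = A (not H) -> not halted within 12 -> no

Answer: no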